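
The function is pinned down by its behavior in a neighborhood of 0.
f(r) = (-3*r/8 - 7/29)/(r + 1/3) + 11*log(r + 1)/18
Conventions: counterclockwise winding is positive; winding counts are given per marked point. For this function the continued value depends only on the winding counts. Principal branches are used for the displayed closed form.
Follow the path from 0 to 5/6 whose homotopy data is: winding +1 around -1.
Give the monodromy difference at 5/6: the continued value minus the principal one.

Continued minus principal equals (11/9)*pi*i.

The rational part is single-valued and drops out of the difference; each branch term changes only by its own monodromy.
(11/18)*log(1 - r/(-1)): each positive loop around -1 adds 2*pi*i to the log, so winding +1 contributes (11/18)*(1)*2*pi*i = (11/9)*pi*i.
Summing the contributions at r = 5/6 gives (11/9)*pi*i.


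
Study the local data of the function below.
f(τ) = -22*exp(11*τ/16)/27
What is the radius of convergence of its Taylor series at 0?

The factor exp(11*τ/16) is entire and contributes no finite singular point.
The polynomial part has no poles.
No finite singular points: the Taylor series at 0 converges everywhere.

The radius of convergence is infinite.


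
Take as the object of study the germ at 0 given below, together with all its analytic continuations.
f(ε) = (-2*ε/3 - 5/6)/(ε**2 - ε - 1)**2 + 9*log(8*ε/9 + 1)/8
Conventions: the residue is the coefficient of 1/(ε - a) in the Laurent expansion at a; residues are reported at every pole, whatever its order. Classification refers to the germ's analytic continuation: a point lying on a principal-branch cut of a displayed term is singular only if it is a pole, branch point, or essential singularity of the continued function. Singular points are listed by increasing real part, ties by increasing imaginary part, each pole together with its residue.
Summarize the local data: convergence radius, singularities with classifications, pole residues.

Denominator factor (ε**2 - ε - 1)^2: discriminant 5, real irrational roots 1/2 + (1/2)*sqrt(5) and 1/2 - (1/2)*sqrt(5); poles of order 2, moduli 1/2 + (1/2)*sqrt(5) and -1/2 + (1/2)*sqrt(5).
Branch term (9/8)*log(1 - ε/(-9/8)): its argument vanishes at ε = -9/8, a logarithmic branch point, modulus 9/8.
The radius of convergence is the smallest modulus among the singular points: -1/2 + (1/2)*sqrt(5).
The branch term is analytic at 1/2 - (1/2)*sqrt(5) and contributes nothing to the residue; only the rational part matters.
The factor ε**2 - ε - 1 splits as (ε - a)(ε - a') with a = 1/2 - (1/2)*sqrt(5), a' = 1/2 + (1/2)*sqrt(5). At the order-2 pole a set g(ε) = (ε - a)^2*(rational part) = [-2*ε/3 - 5/6] / (ε - a')^2.
Order-2 pole: residue = g'(a); g'(1/2 - (1/2)*sqrt(5)) = -(7/75)*sqrt(5), so the residue is -(7/75)*sqrt(5).
The branch term is analytic at 1/2 + (1/2)*sqrt(5) and contributes nothing to the residue; only the rational part matters.
The factor ε**2 - ε - 1 splits as (ε - a)(ε - a') with a = 1/2 + (1/2)*sqrt(5), a' = 1/2 - (1/2)*sqrt(5). At the order-2 pole a set g(ε) = (ε - a)^2*(rational part) = [-2*ε/3 - 5/6] / (ε - a')^2.
Order-2 pole: residue = g'(a); g'(1/2 + (1/2)*sqrt(5)) = (7/75)*sqrt(5), so the residue is (7/75)*sqrt(5).
List the singular points by increasing real part (a conjugate pair: the negative imaginary part first).

Radius of convergence at 0: -1/2 + (1/2)*sqrt(5).
At -9/8: a logarithmic branch point.
At 1/2 - (1/2)*sqrt(5): a pole of order 2; residue -(7/75)*sqrt(5).
At 1/2 + (1/2)*sqrt(5): a pole of order 2; residue (7/75)*sqrt(5).


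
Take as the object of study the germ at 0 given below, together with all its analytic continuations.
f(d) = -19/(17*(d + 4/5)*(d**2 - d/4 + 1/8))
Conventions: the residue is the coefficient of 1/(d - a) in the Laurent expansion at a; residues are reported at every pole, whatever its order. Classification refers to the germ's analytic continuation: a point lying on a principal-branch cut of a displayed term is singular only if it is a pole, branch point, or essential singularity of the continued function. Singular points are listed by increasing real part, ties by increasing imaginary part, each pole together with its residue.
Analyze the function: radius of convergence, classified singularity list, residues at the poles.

Denominator factor (d + 4/5): pole of order 1 at -4/5, modulus 4/5.
Denominator factor (d**2 - d/4 + 1/8): discriminant -7/16, complex-conjugate roots (1/8) + ((1/8)*sqrt(7))*i and (1/8) - ((1/8)*sqrt(7))*i; poles of order 1, moduli (1/4)*sqrt(2) and (1/4)*sqrt(2).
The radius of convergence is the smallest modulus among the singular points: (1/4)*sqrt(2).
At the order-1 pole -4/5 set g(d) = (d - (-4/5))*f(d) = -19/(17*(d**2 - d/4 + 1/8)).
Simple pole: residue = g(a) at a = -4/5, which is -3800/3281.
The factor d**2 - d/4 + 1/8 splits as (d - a)(d - a') with a = (1/8) - ((1/8)*sqrt(7))*i, a' = (1/8) + ((1/8)*sqrt(7))*i. At the order-1 pole a set g(d) = (d - a)*f(d) = [-19/(17*(d + 4/5))] / (d - a').
Simple pole: residue = g(a) at a = (1/8) - ((1/8)*sqrt(7))*i, which is (1900/3281) - ((14060/22967)*sqrt(7))*i.
The factor d**2 - d/4 + 1/8 splits as (d - a)(d - a') with a = (1/8) + ((1/8)*sqrt(7))*i, a' = (1/8) - ((1/8)*sqrt(7))*i. At the order-1 pole a set g(d) = (d - a)*f(d) = [-19/(17*(d + 4/5))] / (d - a').
Simple pole: residue = g(a) at a = (1/8) + ((1/8)*sqrt(7))*i, which is (1900/3281) + ((14060/22967)*sqrt(7))*i.
List the singular points by increasing real part (a conjugate pair: the negative imaginary part first).

Radius of convergence at 0: (1/4)*sqrt(2).
At -4/5: a pole of order 1; residue -3800/3281.
At (1/8) - ((1/8)*sqrt(7))*i: a pole of order 1; residue (1900/3281) - ((14060/22967)*sqrt(7))*i.
At (1/8) + ((1/8)*sqrt(7))*i: a pole of order 1; residue (1900/3281) + ((14060/22967)*sqrt(7))*i.


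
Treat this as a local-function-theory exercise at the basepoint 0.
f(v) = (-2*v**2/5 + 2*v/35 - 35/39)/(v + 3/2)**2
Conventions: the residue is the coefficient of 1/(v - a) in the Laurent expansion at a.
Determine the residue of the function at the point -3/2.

At the order-2 pole -3/2 set g(v) = (v - (-3/2))^2*f(v) = -2*v**2/5 + 2*v/35 - 35/39.
Order-2 pole: residue = g'(a); g'(-3/2) = 44/35, so the residue is 44/35.

The residue is 44/35.


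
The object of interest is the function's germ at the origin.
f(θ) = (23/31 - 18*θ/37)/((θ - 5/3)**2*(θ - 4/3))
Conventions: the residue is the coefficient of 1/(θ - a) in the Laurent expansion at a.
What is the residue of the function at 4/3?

The residue is 963/1147.

At the order-1 pole 4/3 set g(θ) = (θ - (4/3))*f(θ) = (23/31 - 18*θ/37)/(θ - 5/3)**2.
Simple pole: residue = g(a) at a = 4/3, which is 963/1147.


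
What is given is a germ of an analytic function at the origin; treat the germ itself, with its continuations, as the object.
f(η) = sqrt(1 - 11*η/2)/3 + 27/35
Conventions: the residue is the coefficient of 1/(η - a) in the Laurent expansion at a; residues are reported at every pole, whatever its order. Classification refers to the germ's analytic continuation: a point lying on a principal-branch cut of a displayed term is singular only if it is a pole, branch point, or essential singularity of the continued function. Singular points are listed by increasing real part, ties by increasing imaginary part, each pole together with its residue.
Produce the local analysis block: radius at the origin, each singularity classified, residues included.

Branch term (1/3)*sqrt(1 - η/(2/11)): its argument vanishes at η = 2/11, a square-root branch point, modulus 2/11.
The radius of convergence is the smallest modulus among the singular points: 2/11.

Radius of convergence at 0: 2/11.
At 2/11: an algebraic (square-root) branch point.


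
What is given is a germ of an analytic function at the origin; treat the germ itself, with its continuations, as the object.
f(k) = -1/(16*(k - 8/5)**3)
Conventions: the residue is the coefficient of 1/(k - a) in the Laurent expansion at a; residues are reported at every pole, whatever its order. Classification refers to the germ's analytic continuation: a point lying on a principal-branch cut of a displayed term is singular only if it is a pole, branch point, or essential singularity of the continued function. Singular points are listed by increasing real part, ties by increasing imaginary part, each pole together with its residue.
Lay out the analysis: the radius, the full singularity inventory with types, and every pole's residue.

Denominator factor (k - 8/5)^3: pole of order 3 at 8/5, modulus 8/5.
The radius of convergence is the smallest modulus among the singular points: 8/5.
At the order-3 pole 8/5 set g(k) = (k - (8/5))^3*f(k) = -1/16.
Order-3 pole: residue = g''(a)/2; g''(8/5) = 0, so the residue is 0.

Radius of convergence at 0: 8/5.
At 8/5: a pole of order 3; residue 0.


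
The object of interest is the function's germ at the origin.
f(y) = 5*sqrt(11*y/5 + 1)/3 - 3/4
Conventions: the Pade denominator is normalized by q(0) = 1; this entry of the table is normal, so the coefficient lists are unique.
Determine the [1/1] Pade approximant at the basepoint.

The Pade approximant has numerator coefficients [11/12, 187/80]; denominator coefficients [1, 11/20].

Taylor coefficients needed (expand at 0): a_0 = 11/12, a_1 = 11/6, a_2 = -121/120.
Write the denominator as Q(y) = 1 + q1*y. Requiring Q*f - P = O(y^3) with deg P <= 1 kills the coefficients of y^2..y^2 in Q*f:
  y^2: a_2 + q1*a_1 = 0, i.e. -121/120 + (11/6)*q1 = 0.
Solving this linear system: q1 = 11/20.
The numerator is Q*f truncated at degree 1: P0 = a_0 = 11/12; P1 = a_1 + q1*a_0 = 187/80.


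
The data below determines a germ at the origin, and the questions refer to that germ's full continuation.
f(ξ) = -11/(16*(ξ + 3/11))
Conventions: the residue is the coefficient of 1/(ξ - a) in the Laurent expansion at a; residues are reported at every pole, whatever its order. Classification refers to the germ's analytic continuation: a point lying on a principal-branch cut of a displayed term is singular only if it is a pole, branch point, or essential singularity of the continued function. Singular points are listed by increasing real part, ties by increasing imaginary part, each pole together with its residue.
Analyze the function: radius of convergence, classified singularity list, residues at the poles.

Denominator factor (ξ + 3/11): pole of order 1 at -3/11, modulus 3/11.
The radius of convergence is the smallest modulus among the singular points: 3/11.
At the order-1 pole -3/11 set g(ξ) = (ξ - (-3/11))*f(ξ) = -11/16.
Simple pole: residue = g(a) at a = -3/11, which is -11/16.

Radius of convergence at 0: 3/11.
At -3/11: a pole of order 1; residue -11/16.


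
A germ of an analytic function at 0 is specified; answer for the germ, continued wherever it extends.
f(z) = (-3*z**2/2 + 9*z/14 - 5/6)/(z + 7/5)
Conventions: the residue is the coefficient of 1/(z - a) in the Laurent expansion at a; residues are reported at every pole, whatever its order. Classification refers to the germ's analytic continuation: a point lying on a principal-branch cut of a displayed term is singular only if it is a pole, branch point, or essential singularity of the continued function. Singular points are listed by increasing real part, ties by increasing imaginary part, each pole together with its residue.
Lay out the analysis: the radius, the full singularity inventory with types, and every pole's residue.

Radius of convergence at 0: 7/5.
At -7/5: a pole of order 1; residue -701/150.

Denominator factor (z + 7/5): pole of order 1 at -7/5, modulus 7/5.
The radius of convergence is the smallest modulus among the singular points: 7/5.
At the order-1 pole -7/5 set g(z) = (z - (-7/5))*f(z) = -3*z**2/2 + 9*z/14 - 5/6.
Simple pole: residue = g(a) at a = -7/5, which is -701/150.


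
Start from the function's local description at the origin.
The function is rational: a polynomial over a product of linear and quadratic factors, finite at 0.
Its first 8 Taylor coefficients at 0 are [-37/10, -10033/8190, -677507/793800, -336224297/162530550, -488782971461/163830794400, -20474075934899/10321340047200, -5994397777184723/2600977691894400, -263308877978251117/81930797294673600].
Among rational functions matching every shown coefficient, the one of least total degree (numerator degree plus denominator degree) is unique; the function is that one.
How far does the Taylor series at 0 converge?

The radius of convergence is -2/7 + (4/21)*sqrt(39).

No rational of total degree below 6 reproduces all 8 coefficients; solving the [2/4] Pade equations on them gives f(τ) = (-3*τ**2/25 + 12*τ/13 + 37/5)/((τ**2 + τ/3 + 3/2)*(τ**2 + 4*τ/7 - 4/3)), whose expansion matches every shown term.
Denominator factor (τ**2 + τ/3 + 3/2): discriminant -53/9, complex-conjugate roots (-1/6) + ((1/6)*sqrt(53))*i and (-1/6) - ((1/6)*sqrt(53))*i; poles of order 1, moduli (1/2)*sqrt(6) and (1/2)*sqrt(6).
Denominator factor (τ**2 + 4*τ/7 - 4/3): discriminant 832/147, real irrational roots -2/7 + (4/21)*sqrt(39) and -2/7 - (4/21)*sqrt(39); poles of order 1, moduli -2/7 + (4/21)*sqrt(39) and 2/7 + (4/21)*sqrt(39).
The radius of convergence is the smallest modulus among the singular points: -2/7 + (4/21)*sqrt(39).


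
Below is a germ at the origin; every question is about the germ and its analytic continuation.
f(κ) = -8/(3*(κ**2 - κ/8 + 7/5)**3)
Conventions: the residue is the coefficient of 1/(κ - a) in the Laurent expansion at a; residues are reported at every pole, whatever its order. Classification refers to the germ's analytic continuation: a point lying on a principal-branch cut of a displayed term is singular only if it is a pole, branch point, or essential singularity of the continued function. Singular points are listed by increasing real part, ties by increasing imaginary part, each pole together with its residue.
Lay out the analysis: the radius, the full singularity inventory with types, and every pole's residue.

Denominator factor (κ**2 - κ/8 + 7/5)^3: discriminant -1787/320, complex-conjugate roots (1/16) + ((1/80)*sqrt(8935))*i and (1/16) - ((1/80)*sqrt(8935))*i; poles of order 3, moduli (1/5)*sqrt(35) and (1/5)*sqrt(35).
The radius of convergence is the smallest modulus among the singular points: (1/5)*sqrt(35).
The factor κ**2 - κ/8 + 7/5 splits as (κ - a)(κ - a') with a = (1/16) - ((1/80)*sqrt(8935))*i, a' = (1/16) + ((1/80)*sqrt(8935))*i. At the order-3 pole a set g(κ) = (κ - a)^3*f(κ) = [-8/3] / (κ - a')^3.
Order-3 pole: residue = g''(a)/2; g''((1/16) - ((1/80)*sqrt(8935))*i) = -((26214400/5706550403)*sqrt(8935))*i, so the residue is -((13107200/5706550403)*sqrt(8935))*i.
The factor κ**2 - κ/8 + 7/5 splits as (κ - a)(κ - a') with a = (1/16) + ((1/80)*sqrt(8935))*i, a' = (1/16) - ((1/80)*sqrt(8935))*i. At the order-3 pole a set g(κ) = (κ - a)^3*f(κ) = [-8/3] / (κ - a')^3.
Order-3 pole: residue = g''(a)/2; g''((1/16) + ((1/80)*sqrt(8935))*i) = ((26214400/5706550403)*sqrt(8935))*i, so the residue is ((13107200/5706550403)*sqrt(8935))*i.
List the singular points by increasing real part (a conjugate pair: the negative imaginary part first).

Radius of convergence at 0: (1/5)*sqrt(35).
At (1/16) - ((1/80)*sqrt(8935))*i: a pole of order 3; residue -((13107200/5706550403)*sqrt(8935))*i.
At (1/16) + ((1/80)*sqrt(8935))*i: a pole of order 3; residue ((13107200/5706550403)*sqrt(8935))*i.


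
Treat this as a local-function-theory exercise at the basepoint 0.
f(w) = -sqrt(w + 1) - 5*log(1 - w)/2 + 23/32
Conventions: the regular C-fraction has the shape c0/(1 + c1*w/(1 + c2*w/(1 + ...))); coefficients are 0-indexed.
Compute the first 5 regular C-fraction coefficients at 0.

Taylor coefficients (expand at 0): a_0 = -9/32, a_1 = 2, a_2 = 11/8, a_3 = 37/48, a_4 = 85/128.
c0 = a_0 = -9/32. Peel one level at a time: if S = 1 + c*w/S' with S'(0) = 1, then c is the w-coefficient of S and S' = c*w/(S - 1).
S_1 = c0/f = 1 + (64/9)*w + (4492/81)*w^2 + ...; c1 = 64/9.
S_2 = c1*w/(S_1 - 1) = 1 + (-1123/144)*w + (67/768)*w^2 + ...; c2 = -1123/144.
S_3 = c2*w/(S_2 - 1) = 1 + (201/17968)*w + (-326163/20178064)*w^2 + ...; c3 = 201/17968.
S_4 = c3*w/(S_3 - 1) = 1 + (108721/75241)*w + ...; c4 = 108721/75241.

The regular C-fraction coefficients are [-9/32, 64/9, -1123/144, 201/17968, 108721/75241].


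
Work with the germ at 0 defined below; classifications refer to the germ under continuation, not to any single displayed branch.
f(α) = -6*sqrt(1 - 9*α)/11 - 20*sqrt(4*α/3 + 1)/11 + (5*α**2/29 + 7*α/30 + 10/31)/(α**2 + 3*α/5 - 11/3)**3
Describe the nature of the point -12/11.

Denominator factors: α**2 + 3*α/5 - 11/3 = -5683/1815 at α = -12/11 — none vanishes.
Branch term sqrt(1 - α/(1/9)): argument at -12/11 is 119/11, nonzero, so -12/11 is not its branch point (a point on a principal cut is still regular for the continued germ).
Branch term sqrt(1 - α/(-3/4)): argument at -12/11 is -5/11, nonzero, so -12/11 is not its branch point (a point on a principal cut is still regular for the continued germ).
So the germ continues analytically to -12/11.

The point is a regular point.


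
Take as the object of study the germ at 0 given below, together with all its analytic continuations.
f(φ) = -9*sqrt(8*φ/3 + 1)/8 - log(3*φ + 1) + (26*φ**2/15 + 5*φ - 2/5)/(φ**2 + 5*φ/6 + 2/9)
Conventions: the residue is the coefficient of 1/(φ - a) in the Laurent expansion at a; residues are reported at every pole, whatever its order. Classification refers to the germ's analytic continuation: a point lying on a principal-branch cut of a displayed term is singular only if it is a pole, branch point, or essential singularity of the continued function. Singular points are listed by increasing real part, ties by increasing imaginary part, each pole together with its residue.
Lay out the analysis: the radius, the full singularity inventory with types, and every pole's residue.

Radius of convergence at 0: 1/3.
At (-5/12) - ((1/12)*sqrt(7))*i: a pole of order 1; residue (16/9) - ((68/35)*sqrt(7))*i.
At (-5/12) + ((1/12)*sqrt(7))*i: a pole of order 1; residue (16/9) + ((68/35)*sqrt(7))*i.
At -3/8: an algebraic (square-root) branch point.
At -1/3: a logarithmic branch point.


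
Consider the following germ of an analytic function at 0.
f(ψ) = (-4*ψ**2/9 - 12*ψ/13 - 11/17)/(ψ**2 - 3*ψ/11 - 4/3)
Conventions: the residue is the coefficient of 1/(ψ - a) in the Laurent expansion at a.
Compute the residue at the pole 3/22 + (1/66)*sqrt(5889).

The residue is -224/429 - (997853/128845431)*sqrt(5889).

The factor ψ**2 - 3*ψ/11 - 4/3 splits as (ψ - a)(ψ - a') with a = 3/22 + (1/66)*sqrt(5889), a' = 3/22 - (1/66)*sqrt(5889). At the order-1 pole a set g(ψ) = (ψ - a)*f(ψ) = [-4*ψ**2/9 - 12*ψ/13 - 11/17] / (ψ - a').
Simple pole: residue = g(a) at a = 3/22 + (1/66)*sqrt(5889), which is -224/429 - (997853/128845431)*sqrt(5889).


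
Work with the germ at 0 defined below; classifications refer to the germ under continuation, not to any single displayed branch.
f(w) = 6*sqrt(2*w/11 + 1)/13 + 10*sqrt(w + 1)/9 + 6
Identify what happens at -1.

The point is an algebraic (square-root) branch point.

The term (10/9)*sqrt(1 - w/(-1)) has argument 1 - -1/(-1) = 0 at -1: a square-root (algebraic, two-sheeted) branch point; the remaining terms are analytic or single-valued there.


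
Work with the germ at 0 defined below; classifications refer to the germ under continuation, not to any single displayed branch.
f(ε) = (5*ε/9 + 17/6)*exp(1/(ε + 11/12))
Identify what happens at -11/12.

The point is an essential singularity.

The exponent 1/(ε - (-11/12)) has a pole at -11/12, so exp(1/(ε - (-11/12))) takes every nonzero value near it: an essential singularity (not a pole of any order).


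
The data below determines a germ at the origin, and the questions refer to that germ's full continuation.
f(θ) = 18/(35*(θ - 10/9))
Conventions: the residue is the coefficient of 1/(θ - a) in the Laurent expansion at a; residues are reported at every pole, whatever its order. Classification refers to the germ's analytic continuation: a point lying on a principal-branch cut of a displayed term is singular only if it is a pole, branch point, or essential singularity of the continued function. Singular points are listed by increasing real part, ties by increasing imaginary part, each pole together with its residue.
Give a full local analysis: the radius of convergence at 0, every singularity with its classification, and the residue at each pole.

Denominator factor (θ - 10/9): pole of order 1 at 10/9, modulus 10/9.
The radius of convergence is the smallest modulus among the singular points: 10/9.
At the order-1 pole 10/9 set g(θ) = (θ - (10/9))*f(θ) = 18/35.
Simple pole: residue = g(a) at a = 10/9, which is 18/35.

Radius of convergence at 0: 10/9.
At 10/9: a pole of order 1; residue 18/35.


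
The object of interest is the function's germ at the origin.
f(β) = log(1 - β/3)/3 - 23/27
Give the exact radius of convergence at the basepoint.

The radius of convergence is 3.

Branch term (1/3)*log(1 - β/(3)): its argument vanishes at β = 3, a logarithmic branch point, modulus 3.
The radius of convergence is the smallest modulus among the singular points: 3.


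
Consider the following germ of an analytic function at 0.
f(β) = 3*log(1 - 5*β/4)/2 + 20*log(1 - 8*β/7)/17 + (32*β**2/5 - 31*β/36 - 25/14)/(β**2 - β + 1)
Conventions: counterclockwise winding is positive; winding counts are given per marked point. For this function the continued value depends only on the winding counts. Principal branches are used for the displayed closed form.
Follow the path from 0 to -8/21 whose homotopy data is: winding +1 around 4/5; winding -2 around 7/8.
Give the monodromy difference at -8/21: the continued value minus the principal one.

Continued minus principal equals -(29/17)*pi*i.

The rational part is single-valued and drops out of the difference; each branch term changes only by its own monodromy.
(3/2)*log(1 - β/(4/5)): each positive loop around 4/5 adds 2*pi*i to the log, so winding +1 contributes (3/2)*(1)*2*pi*i = (3)*pi*i.
(20/17)*log(1 - β/(7/8)): each positive loop around 7/8 adds 2*pi*i to the log, so winding -2 contributes (20/17)*(-2)*2*pi*i = -(80/17)*pi*i.
Summing the contributions at β = -8/21 gives -(29/17)*pi*i.


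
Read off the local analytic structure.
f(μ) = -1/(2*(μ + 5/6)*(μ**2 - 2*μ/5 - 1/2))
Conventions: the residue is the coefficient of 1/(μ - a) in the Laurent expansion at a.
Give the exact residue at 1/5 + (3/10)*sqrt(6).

The residue is 9/19 - (31/114)*sqrt(6).

The factor μ**2 - 2*μ/5 - 1/2 splits as (μ - a)(μ - a') with a = 1/5 + (3/10)*sqrt(6), a' = 1/5 - (3/10)*sqrt(6). At the order-1 pole a set g(μ) = (μ - a)*f(μ) = [-1/(2*(μ + 5/6))] / (μ - a').
Simple pole: residue = g(a) at a = 1/5 + (3/10)*sqrt(6), which is 9/19 - (31/114)*sqrt(6).


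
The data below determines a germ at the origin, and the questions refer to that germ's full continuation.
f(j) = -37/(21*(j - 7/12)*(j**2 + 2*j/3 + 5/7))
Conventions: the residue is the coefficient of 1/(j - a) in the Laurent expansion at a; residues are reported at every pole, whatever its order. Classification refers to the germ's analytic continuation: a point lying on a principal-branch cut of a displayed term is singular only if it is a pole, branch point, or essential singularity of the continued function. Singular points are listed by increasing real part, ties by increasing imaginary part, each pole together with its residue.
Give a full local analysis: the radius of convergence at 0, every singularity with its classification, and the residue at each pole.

Denominator factor (j**2 + 2*j/3 + 5/7): discriminant -152/63, complex-conjugate roots (-1/3) + ((1/21)*sqrt(266))*i and (-1/3) - ((1/21)*sqrt(266))*i; poles of order 1, moduli (1/7)*sqrt(35) and (1/7)*sqrt(35).
Denominator factor (j - 7/12): pole of order 1 at 7/12, modulus 7/12.
The radius of convergence is the smallest modulus among the singular points: 7/12.
The factor j**2 + 2*j/3 + 5/7 splits as (j - a)(j - a') with a = (-1/3) - ((1/21)*sqrt(266))*i, a' = (-1/3) + ((1/21)*sqrt(266))*i. At the order-1 pole a set g(j) = (j - a)*f(j) = [-37/(21*(j - 7/12))] / (j - a').
Simple pole: residue = g(a) at a = (-1/3) - ((1/21)*sqrt(266))*i, which is (296/485) + ((407/9215)*sqrt(266))*i.
The factor j**2 + 2*j/3 + 5/7 splits as (j - a)(j - a') with a = (-1/3) + ((1/21)*sqrt(266))*i, a' = (-1/3) - ((1/21)*sqrt(266))*i. At the order-1 pole a set g(j) = (j - a)*f(j) = [-37/(21*(j - 7/12))] / (j - a').
Simple pole: residue = g(a) at a = (-1/3) + ((1/21)*sqrt(266))*i, which is (296/485) - ((407/9215)*sqrt(266))*i.
At the order-1 pole 7/12 set g(j) = (j - (7/12))*f(j) = -37/(21*(j**2 + 2*j/3 + 5/7)).
Simple pole: residue = g(a) at a = 7/12, which is -592/485.
List the singular points by increasing real part (a conjugate pair: the negative imaginary part first).

Radius of convergence at 0: 7/12.
At (-1/3) - ((1/21)*sqrt(266))*i: a pole of order 1; residue (296/485) + ((407/9215)*sqrt(266))*i.
At (-1/3) + ((1/21)*sqrt(266))*i: a pole of order 1; residue (296/485) - ((407/9215)*sqrt(266))*i.
At 7/12: a pole of order 1; residue -592/485.


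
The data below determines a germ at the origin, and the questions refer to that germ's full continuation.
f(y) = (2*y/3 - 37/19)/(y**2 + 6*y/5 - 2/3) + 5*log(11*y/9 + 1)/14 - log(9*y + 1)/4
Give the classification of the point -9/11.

The point is a logarithmic branch point.

The term (5/14)*log(1 - y/(-9/11)) has argument 1 - -9/11/(-9/11) = 0 at -9/11: a logarithmic (infinitely-sheeted) branch point; the remaining terms are analytic or single-valued there.


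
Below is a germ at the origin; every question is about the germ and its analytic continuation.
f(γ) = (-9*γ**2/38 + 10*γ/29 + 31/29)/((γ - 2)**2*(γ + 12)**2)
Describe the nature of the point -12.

The point is a pole of order 2.

The denominator factor γ + 12 vanishes at -12 and appears to the power 2; the numerator there equals -20483/551, nonzero, and no other factor vanishes.
Hence a pole whose order is the multiplicity, 2.


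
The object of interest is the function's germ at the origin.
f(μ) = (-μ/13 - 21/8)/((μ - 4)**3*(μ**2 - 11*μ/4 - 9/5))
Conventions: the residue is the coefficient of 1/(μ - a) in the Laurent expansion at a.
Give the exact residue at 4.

At the order-3 pole 4 set g(μ) = (μ - (4))^3*f(μ) = (-μ/13 - 21/8)/(μ**2 - 11*μ/4 - 9/5).
Order-3 pole: residue = g''(a)/2; g''(4) = -14592325/3407872, so the residue is -14592325/6815744.

The residue is -14592325/6815744.


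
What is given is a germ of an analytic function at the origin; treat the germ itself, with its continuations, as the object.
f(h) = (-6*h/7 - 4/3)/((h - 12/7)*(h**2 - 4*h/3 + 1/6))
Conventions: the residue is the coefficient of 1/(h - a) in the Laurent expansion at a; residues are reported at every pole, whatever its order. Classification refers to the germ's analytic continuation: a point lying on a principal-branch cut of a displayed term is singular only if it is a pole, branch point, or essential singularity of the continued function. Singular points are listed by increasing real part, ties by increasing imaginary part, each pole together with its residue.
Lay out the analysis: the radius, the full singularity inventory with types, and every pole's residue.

Radius of convergence at 0: 2/3 - (1/6)*sqrt(10).
At 2/3 - (1/6)*sqrt(10): a pole of order 1; residue 412/241 - (197/241)*sqrt(10).
At 2/3 + (1/6)*sqrt(10): a pole of order 1; residue 412/241 + (197/241)*sqrt(10).
At 12/7: a pole of order 1; residue -824/241.


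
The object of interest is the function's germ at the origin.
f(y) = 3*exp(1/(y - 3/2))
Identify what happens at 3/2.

The point is an essential singularity.

The exponent 1/(y - (3/2)) has a pole at 3/2, so exp(1/(y - (3/2))) takes every nonzero value near it: an essential singularity (not a pole of any order).


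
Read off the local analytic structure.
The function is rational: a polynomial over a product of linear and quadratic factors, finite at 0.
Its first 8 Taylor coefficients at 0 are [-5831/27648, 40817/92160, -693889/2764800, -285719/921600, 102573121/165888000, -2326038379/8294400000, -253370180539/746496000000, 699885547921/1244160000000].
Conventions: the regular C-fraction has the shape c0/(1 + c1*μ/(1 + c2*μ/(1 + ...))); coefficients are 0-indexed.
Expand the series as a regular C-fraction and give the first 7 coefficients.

Taylor coefficients (read off): a_0 = -5831/27648, a_1 = 40817/92160, a_2 = -693889/2764800, a_3 = -285719/921600, a_4 = 102573121/165888000, a_5 = -2326038379/8294400000, a_6 = -253370180539/746496000000.
c0 = a_0 = -5831/27648. Peel one level at a time: if S = 1 + c*μ/S' with S'(0) = 1, then c is the μ-coefficient of S and S' = c*μ/(S - 1).
S_1 = c0/f = 1 + (21/10)*μ + (161/50)*μ^2 + ...; c1 = 21/10.
S_2 = c1*μ/(S_1 - 1) = 1 + (-23/15)*μ + (919/900)*μ^2 + ...; c2 = -23/15.
S_3 = c2*μ/(S_2 - 1) = 1 + (919/1380)*μ + (107303/634800)*μ^2 + ...; c3 = 919/1380.
S_4 = c3*μ/(S_3 - 1) = 1 + (-107303/422740)*μ + (-2997232/21114025)*μ^2 + ...; c4 = -107303/422740.
S_5 = c4*μ/(S_4 - 1) = 1 + (-39392192/70436755)*μ + (4972384375/4229608338)*μ^2 + ...; c5 = -39392192/70436755.
S_6 = c5*μ/(S_5 - 1) = 1 + (141913703125/67510387584)*μ + ...; c6 = 141913703125/67510387584.

The regular C-fraction coefficients are [-5831/27648, 21/10, -23/15, 919/1380, -107303/422740, -39392192/70436755, 141913703125/67510387584].


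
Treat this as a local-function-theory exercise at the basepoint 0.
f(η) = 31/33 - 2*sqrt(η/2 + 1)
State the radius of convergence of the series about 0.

Branch term (-2)*sqrt(1 - η/(-2)): its argument vanishes at η = -2, a square-root branch point, modulus 2.
The radius of convergence is the smallest modulus among the singular points: 2.

The radius of convergence is 2.


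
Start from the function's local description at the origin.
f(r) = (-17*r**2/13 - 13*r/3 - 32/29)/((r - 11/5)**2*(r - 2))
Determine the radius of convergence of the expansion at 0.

The radius of convergence is 2.

Denominator factor (r - 2): pole of order 1 at 2, modulus 2.
Denominator factor (r - 11/5)^2: pole of order 2 at 11/5, modulus 11/5.
The radius of convergence is the smallest modulus among the singular points: 2.


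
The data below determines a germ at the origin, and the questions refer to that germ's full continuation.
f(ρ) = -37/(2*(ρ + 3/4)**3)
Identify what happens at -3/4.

The denominator factor ρ + 3/4 vanishes at -3/4 and appears to the power 3; the numerator there equals -37/2, nonzero, and no other factor vanishes.
Hence a pole whose order is the multiplicity, 3.

The point is a pole of order 3.


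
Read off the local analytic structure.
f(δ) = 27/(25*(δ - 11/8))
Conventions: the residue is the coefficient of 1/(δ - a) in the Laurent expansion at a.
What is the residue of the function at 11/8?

At the order-1 pole 11/8 set g(δ) = (δ - (11/8))*f(δ) = 27/25.
Simple pole: residue = g(a) at a = 11/8, which is 27/25.

The residue is 27/25.


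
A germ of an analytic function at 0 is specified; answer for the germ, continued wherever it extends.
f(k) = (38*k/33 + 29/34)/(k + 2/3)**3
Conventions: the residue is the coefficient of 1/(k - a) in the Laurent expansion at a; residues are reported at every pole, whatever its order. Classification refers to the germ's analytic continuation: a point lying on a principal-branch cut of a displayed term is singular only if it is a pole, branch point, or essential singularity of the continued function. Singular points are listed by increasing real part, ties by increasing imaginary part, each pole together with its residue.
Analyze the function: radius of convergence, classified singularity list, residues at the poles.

Radius of convergence at 0: 2/3.
At -2/3: a pole of order 3; residue 0.

Denominator factor (k + 2/3)^3: pole of order 3 at -2/3, modulus 2/3.
The radius of convergence is the smallest modulus among the singular points: 2/3.
At the order-3 pole -2/3 set g(k) = (k - (-2/3))^3*f(k) = 38*k/33 + 29/34.
Order-3 pole: residue = g''(a)/2; g''(-2/3) = 0, so the residue is 0.


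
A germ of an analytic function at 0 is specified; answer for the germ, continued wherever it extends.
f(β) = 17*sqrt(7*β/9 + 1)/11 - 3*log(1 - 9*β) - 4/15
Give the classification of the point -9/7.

The term (17/11)*sqrt(1 - β/(-9/7)) has argument 1 - -9/7/(-9/7) = 0 at -9/7: a square-root (algebraic, two-sheeted) branch point; the remaining terms are analytic or single-valued there.

The point is an algebraic (square-root) branch point.


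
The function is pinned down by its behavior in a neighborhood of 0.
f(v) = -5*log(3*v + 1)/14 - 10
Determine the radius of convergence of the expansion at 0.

Branch term (-5/14)*log(1 - v/(-1/3)): its argument vanishes at v = -1/3, a logarithmic branch point, modulus 1/3.
The radius of convergence is the smallest modulus among the singular points: 1/3.

The radius of convergence is 1/3.


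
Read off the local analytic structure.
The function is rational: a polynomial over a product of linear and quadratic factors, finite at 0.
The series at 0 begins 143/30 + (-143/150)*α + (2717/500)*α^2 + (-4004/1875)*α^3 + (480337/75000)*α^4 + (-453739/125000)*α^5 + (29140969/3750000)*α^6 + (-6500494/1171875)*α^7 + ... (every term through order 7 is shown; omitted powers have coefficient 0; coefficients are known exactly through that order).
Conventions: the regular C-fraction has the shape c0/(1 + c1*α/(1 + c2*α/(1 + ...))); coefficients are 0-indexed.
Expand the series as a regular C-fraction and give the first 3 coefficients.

The regular C-fraction coefficients are [143/30, 1/5, 11/2].

Taylor coefficients (read off): a_0 = 143/30, a_1 = -143/150, a_2 = 2717/500.
c0 = a_0 = 143/30. Peel one level at a time: if S = 1 + c*α/S' with S'(0) = 1, then c is the α-coefficient of S and S' = c*α/(S - 1).
S_1 = c0/f = 1 + (1/5)*α + (-11/10)*α^2 + ...; c1 = 1/5.
S_2 = c1*α/(S_1 - 1) = 1 + (11/2)*α + ...; c2 = 11/2.


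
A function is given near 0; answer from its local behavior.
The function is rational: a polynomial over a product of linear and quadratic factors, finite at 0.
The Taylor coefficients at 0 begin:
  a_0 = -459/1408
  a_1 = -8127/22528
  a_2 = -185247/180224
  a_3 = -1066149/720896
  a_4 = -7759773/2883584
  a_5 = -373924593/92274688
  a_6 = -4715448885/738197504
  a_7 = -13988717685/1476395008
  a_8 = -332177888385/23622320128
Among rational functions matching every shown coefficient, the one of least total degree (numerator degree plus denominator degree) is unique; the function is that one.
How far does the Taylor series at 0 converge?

The radius of convergence is -5/12 + (1/12)*sqrt(217).

No rational of total degree below 7 reproduces all 9 coefficients; solving the [1/6] Pade equations on them gives f(ξ) = (17/22 - 19*ξ/32)/(ξ**2 + 5*ξ/6 - 4/3)**3, whose expansion matches every shown term.
Denominator factor (ξ**2 + 5*ξ/6 - 4/3)^3: discriminant 217/36, real irrational roots -5/12 + (1/12)*sqrt(217) and -5/12 - (1/12)*sqrt(217); poles of order 3, moduli -5/12 + (1/12)*sqrt(217) and 5/12 + (1/12)*sqrt(217).
The radius of convergence is the smallest modulus among the singular points: -5/12 + (1/12)*sqrt(217).


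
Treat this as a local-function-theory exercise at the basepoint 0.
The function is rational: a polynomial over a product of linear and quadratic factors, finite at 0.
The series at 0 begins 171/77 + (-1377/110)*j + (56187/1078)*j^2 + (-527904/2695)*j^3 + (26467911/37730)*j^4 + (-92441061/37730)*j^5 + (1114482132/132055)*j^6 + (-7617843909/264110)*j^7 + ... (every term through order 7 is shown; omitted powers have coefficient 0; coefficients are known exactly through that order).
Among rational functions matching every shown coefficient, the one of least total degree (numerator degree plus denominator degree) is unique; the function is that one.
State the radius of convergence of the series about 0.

No rational of total degree below 4 reproduces all 8 coefficients; solving the [1/3] Pade equations on them gives f(j) = (11*j/20 - 19/22)/((j + 1/2)*(j**2 - 7*j/3 - 7/9)), whose expansion matches every shown term.
Denominator factor (j + 1/2): pole of order 1 at -1/2, modulus 1/2.
Denominator factor (j**2 - 7*j/3 - 7/9): discriminant 77/9, real irrational roots 7/6 + (1/6)*sqrt(77) and 7/6 - (1/6)*sqrt(77); poles of order 1, moduli 7/6 + (1/6)*sqrt(77) and -7/6 + (1/6)*sqrt(77).
The radius of convergence is the smallest modulus among the singular points: -7/6 + (1/6)*sqrt(77).

The radius of convergence is -7/6 + (1/6)*sqrt(77).


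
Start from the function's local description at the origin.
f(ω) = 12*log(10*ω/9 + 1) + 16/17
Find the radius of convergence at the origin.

Branch term (12)*log(1 - ω/(-9/10)): its argument vanishes at ω = -9/10, a logarithmic branch point, modulus 9/10.
The radius of convergence is the smallest modulus among the singular points: 9/10.

The radius of convergence is 9/10.


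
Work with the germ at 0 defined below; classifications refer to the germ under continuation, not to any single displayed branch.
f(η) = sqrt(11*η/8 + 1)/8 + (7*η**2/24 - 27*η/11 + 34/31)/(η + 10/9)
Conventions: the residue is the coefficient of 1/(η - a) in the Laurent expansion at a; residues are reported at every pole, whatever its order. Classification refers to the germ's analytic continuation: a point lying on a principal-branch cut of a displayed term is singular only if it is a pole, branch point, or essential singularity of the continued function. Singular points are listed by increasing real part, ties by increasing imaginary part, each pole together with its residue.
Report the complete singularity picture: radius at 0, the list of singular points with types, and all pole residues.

Denominator factor (η + 10/9): pole of order 1 at -10/9, modulus 10/9.
Branch term (1/8)*sqrt(1 - η/(-8/11)): its argument vanishes at η = -8/11, a square-root branch point, modulus 8/11.
The radius of convergence is the smallest modulus among the singular points: 8/11.
The branch term is analytic at -10/9 and contributes nothing to the residue; only the rational part matters.
At the order-1 pole -10/9 set g(η) = (η - (-10/9))*(rational part) = 7*η**2/24 - 27*η/11 + 34/31.
Simple pole: residue = g(a) at a = -10/9, which is 693419/165726.
List the singular points by increasing real part (a conjugate pair: the negative imaginary part first).

Radius of convergence at 0: 8/11.
At -10/9: a pole of order 1; residue 693419/165726.
At -8/11: an algebraic (square-root) branch point.


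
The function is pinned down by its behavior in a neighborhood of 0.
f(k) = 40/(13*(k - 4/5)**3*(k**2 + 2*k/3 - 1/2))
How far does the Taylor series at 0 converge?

Denominator factor (k - 4/5)^3: pole of order 3 at 4/5, modulus 4/5.
Denominator factor (k**2 + 2*k/3 - 1/2): discriminant 22/9, real irrational roots -1/3 + (1/6)*sqrt(22) and -1/3 - (1/6)*sqrt(22); poles of order 1, moduli -1/3 + (1/6)*sqrt(22) and 1/3 + (1/6)*sqrt(22).
The radius of convergence is the smallest modulus among the singular points: -1/3 + (1/6)*sqrt(22).

The radius of convergence is -1/3 + (1/6)*sqrt(22).


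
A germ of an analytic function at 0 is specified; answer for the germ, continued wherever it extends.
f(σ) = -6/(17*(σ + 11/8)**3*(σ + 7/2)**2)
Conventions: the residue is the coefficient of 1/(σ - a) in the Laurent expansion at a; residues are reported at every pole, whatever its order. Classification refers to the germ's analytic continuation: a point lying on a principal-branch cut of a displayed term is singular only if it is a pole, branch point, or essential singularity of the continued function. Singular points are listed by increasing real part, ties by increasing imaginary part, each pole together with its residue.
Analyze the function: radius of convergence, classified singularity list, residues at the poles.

Denominator factor (σ + 11/8)^3: pole of order 3 at -11/8, modulus 11/8.
Denominator factor (σ + 7/2)^2: pole of order 2 at -7/2, modulus 7/2.
The radius of convergence is the smallest modulus among the singular points: 11/8.
At the order-2 pole -7/2 set g(σ) = (σ - (-7/2))^2*f(σ) = -6/(17*(σ + 11/8)**3).
Order-2 pole: residue = g'(a); g'(-7/2) = 73728/1419857, so the residue is 73728/1419857.
At the order-3 pole -11/8 set g(σ) = (σ - (-11/8))^3*f(σ) = -6/(17*(σ + 7/2)**2).
Order-3 pole: residue = g''(a)/2; g''(-11/8) = -147456/1419857, so the residue is -73728/1419857.
List the singular points by increasing real part (a conjugate pair: the negative imaginary part first).

Radius of convergence at 0: 11/8.
At -7/2: a pole of order 2; residue 73728/1419857.
At -11/8: a pole of order 3; residue -73728/1419857.
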